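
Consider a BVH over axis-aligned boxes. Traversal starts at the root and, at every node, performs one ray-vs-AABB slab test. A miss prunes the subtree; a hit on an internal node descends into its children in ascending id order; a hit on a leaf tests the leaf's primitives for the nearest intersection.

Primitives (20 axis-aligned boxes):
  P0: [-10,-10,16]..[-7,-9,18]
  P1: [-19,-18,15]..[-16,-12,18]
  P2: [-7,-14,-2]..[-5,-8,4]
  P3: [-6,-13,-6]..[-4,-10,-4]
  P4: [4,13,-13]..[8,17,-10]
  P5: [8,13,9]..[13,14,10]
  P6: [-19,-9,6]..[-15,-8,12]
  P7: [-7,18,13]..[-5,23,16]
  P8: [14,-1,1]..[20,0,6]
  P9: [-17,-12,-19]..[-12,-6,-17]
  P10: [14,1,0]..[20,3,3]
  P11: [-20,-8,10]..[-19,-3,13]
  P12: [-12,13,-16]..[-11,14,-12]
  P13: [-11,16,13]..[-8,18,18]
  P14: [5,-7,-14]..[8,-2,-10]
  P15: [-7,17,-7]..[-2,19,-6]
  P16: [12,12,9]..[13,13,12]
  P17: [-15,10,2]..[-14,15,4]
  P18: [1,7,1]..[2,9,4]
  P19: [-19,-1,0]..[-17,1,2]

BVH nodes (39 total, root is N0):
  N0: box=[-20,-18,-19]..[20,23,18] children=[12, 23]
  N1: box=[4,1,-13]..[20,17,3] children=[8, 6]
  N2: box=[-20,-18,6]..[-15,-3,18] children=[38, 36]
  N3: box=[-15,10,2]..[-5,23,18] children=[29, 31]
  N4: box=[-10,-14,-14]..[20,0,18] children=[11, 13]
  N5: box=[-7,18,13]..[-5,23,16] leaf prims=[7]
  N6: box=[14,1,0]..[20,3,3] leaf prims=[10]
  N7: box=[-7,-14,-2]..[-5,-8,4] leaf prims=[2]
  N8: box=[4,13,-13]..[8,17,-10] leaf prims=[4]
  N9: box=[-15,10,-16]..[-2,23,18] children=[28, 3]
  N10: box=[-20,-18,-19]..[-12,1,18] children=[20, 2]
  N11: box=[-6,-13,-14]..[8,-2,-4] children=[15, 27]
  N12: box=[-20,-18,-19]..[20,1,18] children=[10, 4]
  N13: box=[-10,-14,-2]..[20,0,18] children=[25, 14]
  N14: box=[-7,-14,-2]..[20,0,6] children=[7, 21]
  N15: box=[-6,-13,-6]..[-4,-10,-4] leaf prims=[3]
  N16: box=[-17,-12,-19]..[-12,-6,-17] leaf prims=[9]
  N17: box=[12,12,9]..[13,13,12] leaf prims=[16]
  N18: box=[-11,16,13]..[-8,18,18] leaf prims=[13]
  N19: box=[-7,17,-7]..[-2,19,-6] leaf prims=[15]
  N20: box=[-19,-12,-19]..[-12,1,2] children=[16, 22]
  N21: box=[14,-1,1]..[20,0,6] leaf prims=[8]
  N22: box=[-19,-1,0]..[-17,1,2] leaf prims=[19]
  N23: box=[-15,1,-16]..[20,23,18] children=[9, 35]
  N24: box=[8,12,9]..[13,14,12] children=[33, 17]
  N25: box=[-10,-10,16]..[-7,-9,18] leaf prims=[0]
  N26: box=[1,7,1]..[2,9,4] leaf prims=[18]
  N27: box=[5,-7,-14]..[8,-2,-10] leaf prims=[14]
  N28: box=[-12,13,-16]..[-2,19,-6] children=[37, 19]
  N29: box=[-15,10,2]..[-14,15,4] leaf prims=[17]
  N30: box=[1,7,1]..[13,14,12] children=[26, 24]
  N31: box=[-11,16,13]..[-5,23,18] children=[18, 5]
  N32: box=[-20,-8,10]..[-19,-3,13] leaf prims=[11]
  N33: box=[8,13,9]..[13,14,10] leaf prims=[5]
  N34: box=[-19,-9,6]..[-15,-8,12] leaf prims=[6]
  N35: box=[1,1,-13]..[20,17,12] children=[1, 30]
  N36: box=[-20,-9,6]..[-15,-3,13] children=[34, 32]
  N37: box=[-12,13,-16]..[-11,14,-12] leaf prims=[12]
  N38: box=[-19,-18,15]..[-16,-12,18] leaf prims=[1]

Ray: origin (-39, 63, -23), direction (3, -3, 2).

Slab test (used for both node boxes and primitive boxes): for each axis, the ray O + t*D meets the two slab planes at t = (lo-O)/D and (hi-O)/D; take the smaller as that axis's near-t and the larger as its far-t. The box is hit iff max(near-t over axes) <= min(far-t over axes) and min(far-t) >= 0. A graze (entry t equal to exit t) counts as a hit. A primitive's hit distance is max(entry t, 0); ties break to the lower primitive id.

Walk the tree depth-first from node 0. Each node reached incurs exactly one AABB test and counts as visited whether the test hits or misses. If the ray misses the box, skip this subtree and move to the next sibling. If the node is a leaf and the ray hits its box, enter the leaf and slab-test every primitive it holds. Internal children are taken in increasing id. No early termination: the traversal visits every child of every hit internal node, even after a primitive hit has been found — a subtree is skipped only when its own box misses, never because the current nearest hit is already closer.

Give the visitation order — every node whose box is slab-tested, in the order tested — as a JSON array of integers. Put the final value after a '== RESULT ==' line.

Traverse from the root:
N0 x:[19/3,59/3] y:[40/3,27] z:[2,41/2] -> hit [40/3,59/3], descend [12, 23]
  N12 x:[19/3,59/3] y:[62/3,27] z:[2,41/2] -> miss, prune
  N23 x:[8,59/3] y:[40/3,62/3] z:[7/2,41/2] -> hit [40/3,59/3], descend [9, 35]
    N9 x:[8,37/3] y:[40/3,53/3] z:[7/2,41/2] -> miss, prune
    N35 x:[40/3,59/3] y:[46/3,62/3] z:[5,35/2] -> hit [46/3,35/2], descend [1, 30]
      N1 x:[43/3,59/3] y:[46/3,62/3] z:[5,13] -> miss, prune
      N30 x:[40/3,52/3] y:[49/3,56/3] z:[12,35/2] -> hit [49/3,52/3], descend [24, 26]
        N24 x:[47/3,52/3] y:[49/3,17] z:[16,35/2] -> hit [49/3,17], descend [17, 33]
          N17 x:[17,52/3] y:[50/3,17] z:[16,35/2] -> hit [17,17] leaf, test {P16@t=17}
          N33 x:[47/3,52/3] y:[49/3,50/3] z:[16,33/2] -> hit [49/3,33/2] leaf, test {P5@t=49/3}
        N26 x:[40/3,41/3] y:[18,56/3] z:[12,27/2] -> miss, prune

11 AABB tests over nodes [0, 12, 23, 9, 35, 1, 30, 24, 17, 33, 26]; 2 leaves entered; closest P5.

== RESULT ==
[0, 12, 23, 9, 35, 1, 30, 24, 17, 33, 26]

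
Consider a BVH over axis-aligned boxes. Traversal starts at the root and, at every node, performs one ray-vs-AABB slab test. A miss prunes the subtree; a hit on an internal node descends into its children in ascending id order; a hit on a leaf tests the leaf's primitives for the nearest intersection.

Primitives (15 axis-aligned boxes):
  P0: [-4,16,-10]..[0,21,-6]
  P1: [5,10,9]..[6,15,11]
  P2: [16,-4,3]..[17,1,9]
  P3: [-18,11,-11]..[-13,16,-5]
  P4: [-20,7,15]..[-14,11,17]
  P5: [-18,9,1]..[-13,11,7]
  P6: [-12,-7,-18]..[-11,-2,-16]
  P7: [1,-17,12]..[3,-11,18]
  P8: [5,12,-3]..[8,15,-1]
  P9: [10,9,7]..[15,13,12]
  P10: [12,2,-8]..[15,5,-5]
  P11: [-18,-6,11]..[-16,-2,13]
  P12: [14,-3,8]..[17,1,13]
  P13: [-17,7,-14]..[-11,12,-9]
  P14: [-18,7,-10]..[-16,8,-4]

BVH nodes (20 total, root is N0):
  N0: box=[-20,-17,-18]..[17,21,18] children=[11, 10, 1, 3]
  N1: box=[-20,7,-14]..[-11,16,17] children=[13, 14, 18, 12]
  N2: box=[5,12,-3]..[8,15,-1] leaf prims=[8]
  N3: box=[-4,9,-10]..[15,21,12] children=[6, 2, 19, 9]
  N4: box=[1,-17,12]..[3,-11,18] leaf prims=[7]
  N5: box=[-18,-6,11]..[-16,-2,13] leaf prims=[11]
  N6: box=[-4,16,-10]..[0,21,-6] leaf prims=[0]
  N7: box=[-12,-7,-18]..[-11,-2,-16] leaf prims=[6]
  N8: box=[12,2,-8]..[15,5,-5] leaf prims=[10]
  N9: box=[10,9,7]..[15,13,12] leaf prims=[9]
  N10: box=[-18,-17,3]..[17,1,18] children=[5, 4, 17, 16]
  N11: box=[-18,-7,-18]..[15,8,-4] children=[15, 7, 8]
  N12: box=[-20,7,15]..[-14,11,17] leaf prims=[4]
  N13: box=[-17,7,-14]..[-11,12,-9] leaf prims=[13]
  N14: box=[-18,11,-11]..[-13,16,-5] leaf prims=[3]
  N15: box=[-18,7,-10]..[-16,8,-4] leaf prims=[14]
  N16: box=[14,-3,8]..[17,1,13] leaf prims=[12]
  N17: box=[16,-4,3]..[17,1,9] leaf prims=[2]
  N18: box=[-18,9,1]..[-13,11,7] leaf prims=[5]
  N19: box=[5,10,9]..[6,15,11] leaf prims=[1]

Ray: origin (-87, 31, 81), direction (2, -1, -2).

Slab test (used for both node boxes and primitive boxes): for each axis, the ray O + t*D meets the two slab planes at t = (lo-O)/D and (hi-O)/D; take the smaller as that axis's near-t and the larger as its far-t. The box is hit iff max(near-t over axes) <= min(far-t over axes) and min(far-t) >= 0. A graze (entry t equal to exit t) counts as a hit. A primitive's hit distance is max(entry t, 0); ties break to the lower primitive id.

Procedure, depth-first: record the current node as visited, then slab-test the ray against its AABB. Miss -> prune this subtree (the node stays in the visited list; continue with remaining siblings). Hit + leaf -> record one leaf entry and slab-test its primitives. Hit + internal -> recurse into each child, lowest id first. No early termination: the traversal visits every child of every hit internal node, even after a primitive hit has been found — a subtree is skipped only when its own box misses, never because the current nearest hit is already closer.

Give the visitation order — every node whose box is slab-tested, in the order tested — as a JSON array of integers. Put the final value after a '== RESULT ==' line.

Traverse from the root:
N0 x:[67/2,52] y:[10,48] z:[63/2,99/2] -> hit [67/2,48], descend [1, 3, 10, 11]
  N1 x:[67/2,38] y:[15,24] z:[32,95/2] -> miss, prune
  N3 x:[83/2,51] y:[10,22] z:[69/2,91/2] -> miss, prune
  N10 x:[69/2,52] y:[30,48] z:[63/2,39] -> hit [69/2,39], descend [4, 5, 16, 17]
    N4 x:[44,45] y:[42,48] z:[63/2,69/2] -> miss, prune
    N5 x:[69/2,71/2] y:[33,37] z:[34,35] -> hit [69/2,35] leaf, test {P11@t=69/2}
    N16 x:[101/2,52] y:[30,34] z:[34,73/2] -> miss, prune
    N17 x:[103/2,52] y:[30,35] z:[36,39] -> miss, prune
  N11 x:[69/2,51] y:[23,38] z:[85/2,99/2] -> miss, prune

9 AABB tests over nodes [0, 1, 3, 10, 4, 5, 16, 17, 11]; 1 leaf entered; closest P11.

== RESULT ==
[0, 1, 3, 10, 4, 5, 16, 17, 11]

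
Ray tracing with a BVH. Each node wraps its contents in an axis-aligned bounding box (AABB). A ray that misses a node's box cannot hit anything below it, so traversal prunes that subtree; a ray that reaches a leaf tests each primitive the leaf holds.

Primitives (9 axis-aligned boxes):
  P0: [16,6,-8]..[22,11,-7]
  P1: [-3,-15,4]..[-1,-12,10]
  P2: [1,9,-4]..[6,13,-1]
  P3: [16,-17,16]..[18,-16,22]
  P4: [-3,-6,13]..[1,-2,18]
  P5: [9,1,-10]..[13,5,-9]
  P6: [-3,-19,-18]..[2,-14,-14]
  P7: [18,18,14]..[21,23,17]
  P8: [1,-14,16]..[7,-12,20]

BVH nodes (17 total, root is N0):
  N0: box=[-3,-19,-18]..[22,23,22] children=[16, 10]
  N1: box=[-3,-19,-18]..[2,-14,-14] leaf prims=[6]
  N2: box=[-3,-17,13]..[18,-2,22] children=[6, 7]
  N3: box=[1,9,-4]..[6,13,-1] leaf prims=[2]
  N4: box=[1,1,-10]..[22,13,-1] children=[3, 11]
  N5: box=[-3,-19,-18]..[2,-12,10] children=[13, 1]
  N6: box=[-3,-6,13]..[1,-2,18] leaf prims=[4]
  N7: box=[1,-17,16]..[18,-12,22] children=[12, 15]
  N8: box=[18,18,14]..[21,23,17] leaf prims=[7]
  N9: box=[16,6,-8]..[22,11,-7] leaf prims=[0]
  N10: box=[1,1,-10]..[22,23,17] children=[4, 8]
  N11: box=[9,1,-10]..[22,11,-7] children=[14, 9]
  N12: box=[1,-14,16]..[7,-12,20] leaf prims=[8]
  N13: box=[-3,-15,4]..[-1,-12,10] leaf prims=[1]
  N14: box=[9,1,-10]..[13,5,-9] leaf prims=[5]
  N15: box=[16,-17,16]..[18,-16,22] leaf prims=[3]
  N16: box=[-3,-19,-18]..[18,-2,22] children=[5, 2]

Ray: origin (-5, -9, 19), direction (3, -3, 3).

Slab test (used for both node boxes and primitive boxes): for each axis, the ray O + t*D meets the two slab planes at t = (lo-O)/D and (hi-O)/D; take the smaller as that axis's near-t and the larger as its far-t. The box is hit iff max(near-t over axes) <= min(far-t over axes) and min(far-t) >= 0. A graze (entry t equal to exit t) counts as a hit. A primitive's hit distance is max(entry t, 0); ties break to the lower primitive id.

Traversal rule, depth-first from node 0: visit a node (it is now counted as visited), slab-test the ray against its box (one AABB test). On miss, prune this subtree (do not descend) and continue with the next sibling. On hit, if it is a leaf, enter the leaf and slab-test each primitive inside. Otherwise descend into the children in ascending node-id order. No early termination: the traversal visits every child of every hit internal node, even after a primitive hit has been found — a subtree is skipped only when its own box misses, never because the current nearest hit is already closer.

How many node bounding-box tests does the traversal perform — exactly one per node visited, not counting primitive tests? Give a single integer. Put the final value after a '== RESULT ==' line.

Trace the traversal:
N0 x:[2/3,9] y:[-32/3,10/3] z:[-37/3,1] -> hit [2/3,1], descend [10, 16]
  N10 x:[2,9] y:[-32/3,-10/3] z:[-29/3,-2/3] -> miss, prune
  N16 x:[2/3,23/3] y:[-7/3,10/3] z:[-37/3,1] -> hit [2/3,1], descend [2, 5]
    N2 x:[2/3,23/3] y:[-7/3,8/3] z:[-2,1] -> hit [2/3,1], descend [6, 7]
      N6 x:[2/3,2] y:[-7/3,-1] z:[-2,-1/3] -> miss, prune
      N7 x:[2,23/3] y:[1,8/3] z:[-1,1] -> miss, prune
    N5 x:[2/3,7/3] y:[1,10/3] z:[-37/3,-3] -> miss, prune

Visited [0, 10, 16, 2, 6, 7, 5]. Tests: 7 box, 0 leaf. Nearest: miss.

== RESULT ==
7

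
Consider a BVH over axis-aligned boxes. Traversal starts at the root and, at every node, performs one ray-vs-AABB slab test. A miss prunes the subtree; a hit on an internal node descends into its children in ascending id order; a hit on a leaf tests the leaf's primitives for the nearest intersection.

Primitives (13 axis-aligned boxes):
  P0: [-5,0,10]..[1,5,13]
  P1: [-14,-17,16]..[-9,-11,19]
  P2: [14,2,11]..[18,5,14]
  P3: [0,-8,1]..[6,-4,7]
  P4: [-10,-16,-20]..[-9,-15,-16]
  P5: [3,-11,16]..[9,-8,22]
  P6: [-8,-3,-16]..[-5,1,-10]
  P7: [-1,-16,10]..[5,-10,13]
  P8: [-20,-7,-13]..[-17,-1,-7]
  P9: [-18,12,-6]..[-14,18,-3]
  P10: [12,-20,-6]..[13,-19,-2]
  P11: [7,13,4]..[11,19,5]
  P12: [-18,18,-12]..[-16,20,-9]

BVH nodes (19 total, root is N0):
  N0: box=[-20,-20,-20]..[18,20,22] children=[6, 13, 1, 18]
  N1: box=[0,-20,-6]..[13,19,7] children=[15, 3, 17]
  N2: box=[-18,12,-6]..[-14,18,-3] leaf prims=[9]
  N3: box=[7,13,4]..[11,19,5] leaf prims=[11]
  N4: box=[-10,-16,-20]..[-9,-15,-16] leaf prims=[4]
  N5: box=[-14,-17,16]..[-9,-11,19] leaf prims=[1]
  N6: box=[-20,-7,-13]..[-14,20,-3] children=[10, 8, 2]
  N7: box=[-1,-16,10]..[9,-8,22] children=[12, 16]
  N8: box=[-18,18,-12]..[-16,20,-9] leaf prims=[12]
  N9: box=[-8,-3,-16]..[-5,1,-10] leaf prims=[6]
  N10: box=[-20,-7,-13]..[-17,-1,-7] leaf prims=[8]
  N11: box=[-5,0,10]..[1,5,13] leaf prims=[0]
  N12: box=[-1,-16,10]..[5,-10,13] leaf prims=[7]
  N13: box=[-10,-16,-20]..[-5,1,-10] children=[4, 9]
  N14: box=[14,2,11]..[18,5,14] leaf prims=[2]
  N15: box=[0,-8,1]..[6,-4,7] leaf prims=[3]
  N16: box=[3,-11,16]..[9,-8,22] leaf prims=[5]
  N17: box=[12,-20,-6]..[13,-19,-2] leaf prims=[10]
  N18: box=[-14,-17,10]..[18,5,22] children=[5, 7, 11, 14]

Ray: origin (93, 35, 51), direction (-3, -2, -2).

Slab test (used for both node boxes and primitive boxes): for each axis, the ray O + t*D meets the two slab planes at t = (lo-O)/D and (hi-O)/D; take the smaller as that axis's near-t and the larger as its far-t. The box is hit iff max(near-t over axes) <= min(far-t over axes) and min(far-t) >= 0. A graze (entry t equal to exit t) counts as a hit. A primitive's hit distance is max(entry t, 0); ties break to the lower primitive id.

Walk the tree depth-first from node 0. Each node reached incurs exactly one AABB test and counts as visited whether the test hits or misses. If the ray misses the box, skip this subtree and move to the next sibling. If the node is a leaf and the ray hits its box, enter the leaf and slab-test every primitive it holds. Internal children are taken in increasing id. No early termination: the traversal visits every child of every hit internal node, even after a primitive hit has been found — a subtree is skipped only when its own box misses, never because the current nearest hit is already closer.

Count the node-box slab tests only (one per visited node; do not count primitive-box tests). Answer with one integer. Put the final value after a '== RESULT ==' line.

Traverse from the root:
N0 x:[25,113/3] y:[15/2,55/2] z:[29/2,71/2] -> hit [25,55/2], descend [1, 6, 13, 18]
  N1 x:[80/3,31] y:[8,55/2] z:[22,57/2] -> hit [80/3,55/2], descend [3, 15, 17]
    N3 x:[82/3,86/3] y:[8,11] z:[23,47/2] -> miss, prune
    N15 x:[29,31] y:[39/2,43/2] z:[22,25] -> miss, prune
    N17 x:[80/3,27] y:[27,55/2] z:[53/2,57/2] -> hit [27,27] leaf, test {P10@t=27}
  N6 x:[107/3,113/3] y:[15/2,21] z:[27,32] -> miss, prune
  N13 x:[98/3,103/3] y:[17,51/2] z:[61/2,71/2] -> miss, prune
  N18 x:[25,107/3] y:[15,26] z:[29/2,41/2] -> miss, prune

8 AABB tests over nodes [0, 1, 3, 15, 17, 6, 13, 18]; 1 leaf entered; closest P10.

== RESULT ==
8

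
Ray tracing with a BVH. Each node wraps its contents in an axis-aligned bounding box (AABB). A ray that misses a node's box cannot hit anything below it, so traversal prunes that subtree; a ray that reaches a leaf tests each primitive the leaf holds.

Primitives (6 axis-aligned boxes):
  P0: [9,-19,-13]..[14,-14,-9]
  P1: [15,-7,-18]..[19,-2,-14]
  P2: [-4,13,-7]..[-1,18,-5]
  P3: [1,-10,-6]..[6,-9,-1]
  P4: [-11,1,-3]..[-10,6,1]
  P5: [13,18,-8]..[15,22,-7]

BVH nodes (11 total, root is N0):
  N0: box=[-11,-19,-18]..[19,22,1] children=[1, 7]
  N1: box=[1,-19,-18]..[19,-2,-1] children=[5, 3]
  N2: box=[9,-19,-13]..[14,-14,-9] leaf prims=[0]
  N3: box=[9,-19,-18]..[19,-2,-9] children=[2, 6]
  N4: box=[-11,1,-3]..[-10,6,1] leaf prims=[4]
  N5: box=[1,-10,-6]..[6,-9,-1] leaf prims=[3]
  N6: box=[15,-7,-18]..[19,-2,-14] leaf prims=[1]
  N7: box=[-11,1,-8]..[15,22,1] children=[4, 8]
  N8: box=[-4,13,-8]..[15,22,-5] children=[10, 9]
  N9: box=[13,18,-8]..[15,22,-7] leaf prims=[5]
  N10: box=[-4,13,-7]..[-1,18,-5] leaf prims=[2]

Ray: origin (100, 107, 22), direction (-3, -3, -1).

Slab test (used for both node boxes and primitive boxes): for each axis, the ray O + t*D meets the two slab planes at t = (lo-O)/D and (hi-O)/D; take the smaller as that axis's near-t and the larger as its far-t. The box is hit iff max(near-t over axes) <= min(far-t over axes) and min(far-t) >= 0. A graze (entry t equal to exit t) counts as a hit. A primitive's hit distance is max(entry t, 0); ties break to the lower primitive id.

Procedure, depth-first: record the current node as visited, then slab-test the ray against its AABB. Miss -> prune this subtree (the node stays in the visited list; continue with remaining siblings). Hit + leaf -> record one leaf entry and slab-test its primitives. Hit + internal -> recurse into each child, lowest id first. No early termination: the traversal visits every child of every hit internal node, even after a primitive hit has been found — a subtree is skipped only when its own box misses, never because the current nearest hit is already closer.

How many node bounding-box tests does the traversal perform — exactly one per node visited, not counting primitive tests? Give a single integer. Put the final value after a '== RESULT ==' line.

Trace the traversal:
N0 x:[27,37] y:[85/3,42] z:[21,40] -> hit [85/3,37], descend [1, 7]
  N1 x:[27,33] y:[109/3,42] z:[23,40] -> miss, prune
  N7 x:[85/3,37] y:[85/3,106/3] z:[21,30] -> hit [85/3,30], descend [4, 8]
    N4 x:[110/3,37] y:[101/3,106/3] z:[21,25] -> miss, prune
    N8 x:[85/3,104/3] y:[85/3,94/3] z:[27,30] -> hit [85/3,30], descend [9, 10]
      N9 x:[85/3,29] y:[85/3,89/3] z:[29,30] -> hit [29,29] leaf, test {P5@t=29}
      N10 x:[101/3,104/3] y:[89/3,94/3] z:[27,29] -> miss, prune

7 AABB tests over nodes [0, 1, 7, 4, 8, 9, 10]; 1 leaf entered; closest P5.

== RESULT ==
7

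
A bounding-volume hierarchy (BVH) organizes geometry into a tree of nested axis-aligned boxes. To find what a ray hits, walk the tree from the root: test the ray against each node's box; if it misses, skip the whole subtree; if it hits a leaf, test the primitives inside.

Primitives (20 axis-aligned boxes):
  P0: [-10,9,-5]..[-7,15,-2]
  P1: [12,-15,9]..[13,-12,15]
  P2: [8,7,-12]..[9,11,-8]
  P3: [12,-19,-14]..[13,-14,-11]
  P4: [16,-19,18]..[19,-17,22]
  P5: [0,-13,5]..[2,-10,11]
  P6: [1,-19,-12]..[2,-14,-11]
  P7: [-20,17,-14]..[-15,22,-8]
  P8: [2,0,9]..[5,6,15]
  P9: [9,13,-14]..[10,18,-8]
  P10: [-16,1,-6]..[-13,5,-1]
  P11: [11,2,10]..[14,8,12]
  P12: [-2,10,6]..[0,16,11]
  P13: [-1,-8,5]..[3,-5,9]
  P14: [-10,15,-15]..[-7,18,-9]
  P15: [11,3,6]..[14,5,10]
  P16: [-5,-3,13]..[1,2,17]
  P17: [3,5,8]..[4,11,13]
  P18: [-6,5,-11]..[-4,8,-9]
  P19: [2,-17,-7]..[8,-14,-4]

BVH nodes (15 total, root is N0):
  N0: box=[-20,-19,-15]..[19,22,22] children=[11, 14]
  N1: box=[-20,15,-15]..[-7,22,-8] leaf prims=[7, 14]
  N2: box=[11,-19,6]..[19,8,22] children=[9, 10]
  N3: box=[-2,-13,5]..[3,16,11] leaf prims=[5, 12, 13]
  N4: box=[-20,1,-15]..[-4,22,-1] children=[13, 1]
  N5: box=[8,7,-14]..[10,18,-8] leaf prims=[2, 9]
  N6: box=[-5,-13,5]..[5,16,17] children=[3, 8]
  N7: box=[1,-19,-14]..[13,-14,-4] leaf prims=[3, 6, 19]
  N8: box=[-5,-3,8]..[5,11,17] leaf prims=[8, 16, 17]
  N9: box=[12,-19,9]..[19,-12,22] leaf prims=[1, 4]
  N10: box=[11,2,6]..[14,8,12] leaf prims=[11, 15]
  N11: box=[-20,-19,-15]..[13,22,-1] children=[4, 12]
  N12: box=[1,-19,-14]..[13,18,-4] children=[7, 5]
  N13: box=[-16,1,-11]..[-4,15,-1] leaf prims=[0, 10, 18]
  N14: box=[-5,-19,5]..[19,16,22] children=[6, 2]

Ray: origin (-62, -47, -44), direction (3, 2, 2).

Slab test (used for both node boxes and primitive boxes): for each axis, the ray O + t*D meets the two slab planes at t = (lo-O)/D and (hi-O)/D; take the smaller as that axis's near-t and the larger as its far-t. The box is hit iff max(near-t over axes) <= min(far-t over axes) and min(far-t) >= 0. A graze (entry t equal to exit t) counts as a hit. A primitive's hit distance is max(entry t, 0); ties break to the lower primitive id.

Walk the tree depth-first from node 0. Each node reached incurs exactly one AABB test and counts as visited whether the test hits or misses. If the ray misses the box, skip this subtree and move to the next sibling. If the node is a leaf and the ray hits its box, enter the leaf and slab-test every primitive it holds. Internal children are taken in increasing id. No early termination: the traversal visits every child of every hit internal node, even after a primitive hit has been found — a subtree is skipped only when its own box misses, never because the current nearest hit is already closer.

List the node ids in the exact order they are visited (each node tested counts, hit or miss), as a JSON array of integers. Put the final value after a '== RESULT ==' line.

Trace the traversal:
N0 x:[14,27] y:[14,69/2] z:[29/2,33] -> hit [29/2,27], descend [11, 14]
  N11 x:[14,25] y:[14,69/2] z:[29/2,43/2] -> hit [29/2,43/2], descend [4, 12]
    N4 x:[14,58/3] y:[24,69/2] z:[29/2,43/2] -> miss, prune
    N12 x:[21,25] y:[14,65/2] z:[15,20] -> miss, prune
  N14 x:[19,27] y:[14,63/2] z:[49/2,33] -> hit [49/2,27], descend [2, 6]
    N2 x:[73/3,27] y:[14,55/2] z:[25,33] -> hit [25,27], descend [9, 10]
      N9 x:[74/3,27] y:[14,35/2] z:[53/2,33] -> miss, prune
      N10 x:[73/3,76/3] y:[49/2,55/2] z:[25,28] -> hit [25,76/3] leaf, test {P11(miss), P15@t=25}
    N6 x:[19,67/3] y:[17,63/2] z:[49/2,61/2] -> miss, prune

Summary -> nodes [0, 11, 4, 12, 14, 2, 9, 10, 6]; box-tests=9; leaf-entries=1; first=P15

== RESULT ==
[0, 11, 4, 12, 14, 2, 9, 10, 6]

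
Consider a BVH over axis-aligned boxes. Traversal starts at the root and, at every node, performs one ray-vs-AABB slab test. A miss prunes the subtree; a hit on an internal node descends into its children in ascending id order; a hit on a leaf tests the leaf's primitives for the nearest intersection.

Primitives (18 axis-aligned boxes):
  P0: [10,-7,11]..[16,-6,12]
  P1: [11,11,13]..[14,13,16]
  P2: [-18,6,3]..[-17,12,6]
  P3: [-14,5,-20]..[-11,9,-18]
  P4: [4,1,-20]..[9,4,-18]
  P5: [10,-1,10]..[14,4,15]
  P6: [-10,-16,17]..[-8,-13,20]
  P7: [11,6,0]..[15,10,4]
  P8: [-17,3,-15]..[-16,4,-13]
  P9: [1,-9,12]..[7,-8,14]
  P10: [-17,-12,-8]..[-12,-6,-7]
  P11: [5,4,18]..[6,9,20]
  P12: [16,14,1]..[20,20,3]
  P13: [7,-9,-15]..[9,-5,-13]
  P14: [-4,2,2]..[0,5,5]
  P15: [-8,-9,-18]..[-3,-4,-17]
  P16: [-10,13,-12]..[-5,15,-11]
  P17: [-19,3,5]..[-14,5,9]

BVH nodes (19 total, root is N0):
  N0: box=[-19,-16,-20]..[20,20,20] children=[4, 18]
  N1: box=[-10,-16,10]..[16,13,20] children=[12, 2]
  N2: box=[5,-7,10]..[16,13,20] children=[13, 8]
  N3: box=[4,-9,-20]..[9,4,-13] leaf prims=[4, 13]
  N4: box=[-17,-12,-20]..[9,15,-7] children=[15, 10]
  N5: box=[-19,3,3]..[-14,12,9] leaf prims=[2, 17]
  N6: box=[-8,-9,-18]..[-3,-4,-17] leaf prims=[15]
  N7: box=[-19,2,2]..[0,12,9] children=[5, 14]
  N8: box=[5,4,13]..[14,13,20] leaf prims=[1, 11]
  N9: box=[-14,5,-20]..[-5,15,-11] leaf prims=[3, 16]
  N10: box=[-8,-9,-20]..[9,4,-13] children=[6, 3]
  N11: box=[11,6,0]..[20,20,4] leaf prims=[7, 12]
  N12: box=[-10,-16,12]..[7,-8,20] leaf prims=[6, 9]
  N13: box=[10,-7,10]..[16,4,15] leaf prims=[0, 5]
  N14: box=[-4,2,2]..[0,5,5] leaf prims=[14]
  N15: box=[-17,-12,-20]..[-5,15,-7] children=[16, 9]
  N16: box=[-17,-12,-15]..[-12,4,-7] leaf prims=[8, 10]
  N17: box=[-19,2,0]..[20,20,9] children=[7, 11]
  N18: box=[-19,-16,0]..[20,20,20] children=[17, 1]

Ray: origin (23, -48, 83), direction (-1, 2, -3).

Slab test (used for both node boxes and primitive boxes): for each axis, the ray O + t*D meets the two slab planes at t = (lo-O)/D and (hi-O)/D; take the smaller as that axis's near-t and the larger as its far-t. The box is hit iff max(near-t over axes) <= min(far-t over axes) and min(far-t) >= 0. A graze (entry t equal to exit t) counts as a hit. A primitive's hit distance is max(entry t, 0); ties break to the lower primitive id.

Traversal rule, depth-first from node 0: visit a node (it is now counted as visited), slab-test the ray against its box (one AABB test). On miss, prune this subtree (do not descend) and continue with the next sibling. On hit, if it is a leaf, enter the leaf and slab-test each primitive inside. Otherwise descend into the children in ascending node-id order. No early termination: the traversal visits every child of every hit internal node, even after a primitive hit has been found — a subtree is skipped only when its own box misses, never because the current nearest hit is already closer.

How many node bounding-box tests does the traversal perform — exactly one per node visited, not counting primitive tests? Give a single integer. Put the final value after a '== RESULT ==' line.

Traverse from the root:
N0 x:[3,42] y:[16,34] z:[21,103/3] -> hit [21,34], descend [4, 18]
  N4 x:[14,40] y:[18,63/2] z:[30,103/3] -> hit [30,63/2], descend [10, 15]
    N10 x:[14,31] y:[39/2,26] z:[32,103/3] -> miss, prune
    N15 x:[28,40] y:[18,63/2] z:[30,103/3] -> hit [30,63/2], descend [9, 16]
      N9 x:[28,37] y:[53/2,63/2] z:[94/3,103/3] -> hit [94/3,63/2] leaf, test {P3(miss), P16@t=94/3}
      N16 x:[35,40] y:[18,26] z:[30,98/3] -> miss, prune
  N18 x:[3,42] y:[16,34] z:[21,83/3] -> hit [21,83/3], descend [1, 17]
    N1 x:[7,33] y:[16,61/2] z:[21,73/3] -> hit [21,73/3], descend [2, 12]
      N2 x:[7,18] y:[41/2,61/2] z:[21,73/3] -> miss, prune
      N12 x:[16,33] y:[16,20] z:[21,71/3] -> miss, prune
    N17 x:[3,42] y:[25,34] z:[74/3,83/3] -> hit [25,83/3], descend [7, 11]
      N7 x:[23,42] y:[25,30] z:[74/3,27] -> hit [25,27], descend [5, 14]
        N5 x:[37,42] y:[51/2,30] z:[74/3,80/3] -> miss, prune
        N14 x:[23,27] y:[25,53/2] z:[26,27] -> hit [26,53/2] leaf, test {P14@t=26}
      N11 x:[3,12] y:[27,34] z:[79/3,83/3] -> miss, prune

order=[0, 4, 10, 15, 9, 16, 18, 1, 2, 12, 17, 7, 5, 14, 11]  |boxes|=15  |leaves|=2  hit=P14

== RESULT ==
15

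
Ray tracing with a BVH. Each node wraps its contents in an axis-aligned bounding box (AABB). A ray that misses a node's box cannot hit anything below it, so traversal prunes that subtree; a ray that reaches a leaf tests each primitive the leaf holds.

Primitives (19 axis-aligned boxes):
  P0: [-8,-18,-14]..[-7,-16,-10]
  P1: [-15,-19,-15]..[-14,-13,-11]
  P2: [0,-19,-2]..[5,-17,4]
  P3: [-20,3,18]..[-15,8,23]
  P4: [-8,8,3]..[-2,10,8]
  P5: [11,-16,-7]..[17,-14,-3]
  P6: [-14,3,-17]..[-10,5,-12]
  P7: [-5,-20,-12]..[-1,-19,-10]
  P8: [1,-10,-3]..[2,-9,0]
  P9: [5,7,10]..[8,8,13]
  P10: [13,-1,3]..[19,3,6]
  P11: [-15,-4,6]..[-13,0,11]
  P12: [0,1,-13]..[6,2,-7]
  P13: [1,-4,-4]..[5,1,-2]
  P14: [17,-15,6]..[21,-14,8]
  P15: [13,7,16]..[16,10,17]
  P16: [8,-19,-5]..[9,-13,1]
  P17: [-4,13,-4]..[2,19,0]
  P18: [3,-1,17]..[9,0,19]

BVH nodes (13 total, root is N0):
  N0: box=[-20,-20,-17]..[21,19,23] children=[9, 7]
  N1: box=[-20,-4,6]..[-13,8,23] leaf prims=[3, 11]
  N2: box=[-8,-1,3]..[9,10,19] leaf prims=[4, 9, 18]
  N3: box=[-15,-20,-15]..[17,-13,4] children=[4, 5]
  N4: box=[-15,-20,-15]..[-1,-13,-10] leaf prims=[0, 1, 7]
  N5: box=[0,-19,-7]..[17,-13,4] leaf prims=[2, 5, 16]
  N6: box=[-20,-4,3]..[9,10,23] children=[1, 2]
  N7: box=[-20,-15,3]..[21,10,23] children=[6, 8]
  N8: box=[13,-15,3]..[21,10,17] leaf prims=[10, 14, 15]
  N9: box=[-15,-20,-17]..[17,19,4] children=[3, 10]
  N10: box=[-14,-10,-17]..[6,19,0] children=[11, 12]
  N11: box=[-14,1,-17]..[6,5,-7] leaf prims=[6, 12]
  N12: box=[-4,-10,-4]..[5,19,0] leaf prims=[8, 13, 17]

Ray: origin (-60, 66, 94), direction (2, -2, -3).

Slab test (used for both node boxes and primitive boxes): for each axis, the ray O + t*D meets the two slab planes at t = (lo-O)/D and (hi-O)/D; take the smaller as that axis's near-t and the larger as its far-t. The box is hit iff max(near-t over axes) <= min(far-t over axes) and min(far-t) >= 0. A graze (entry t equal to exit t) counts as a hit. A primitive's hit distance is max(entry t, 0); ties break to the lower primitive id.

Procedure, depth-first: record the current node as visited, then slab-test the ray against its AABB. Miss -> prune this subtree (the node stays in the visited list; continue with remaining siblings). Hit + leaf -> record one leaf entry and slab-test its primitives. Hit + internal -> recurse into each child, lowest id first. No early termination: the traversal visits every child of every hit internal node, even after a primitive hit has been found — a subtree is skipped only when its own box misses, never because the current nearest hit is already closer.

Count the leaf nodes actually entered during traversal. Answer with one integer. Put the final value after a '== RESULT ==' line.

Traverse from the root:
N0 x:[20,81/2] y:[47/2,43] z:[71/3,37] -> hit [71/3,37], descend [7, 9]
  N7 x:[20,81/2] y:[28,81/2] z:[71/3,91/3] -> hit [28,91/3], descend [6, 8]
    N6 x:[20,69/2] y:[28,35] z:[71/3,91/3] -> hit [28,91/3], descend [1, 2]
      N1 x:[20,47/2] y:[29,35] z:[71/3,88/3] -> miss, prune
      N2 x:[26,69/2] y:[28,67/2] z:[25,91/3] -> hit [28,91/3] leaf, test {P4@t=86/3, P9(miss), P18(miss)}
    N8 x:[73/2,81/2] y:[28,81/2] z:[77/3,91/3] -> miss, prune
  N9 x:[45/2,77/2] y:[47/2,43] z:[30,37] -> hit [30,37], descend [3, 10]
    N3 x:[45/2,77/2] y:[79/2,43] z:[30,109/3] -> miss, prune
    N10 x:[23,33] y:[47/2,38] z:[94/3,37] -> hit [94/3,33], descend [11, 12]
      N11 x:[23,33] y:[61/2,65/2] z:[101/3,37] -> miss, prune
      N12 x:[28,65/2] y:[47/2,38] z:[94/3,98/3] -> hit [94/3,65/2] leaf, test {P8(miss), P13@t=65/2, P17(miss)}

11 AABB tests over nodes [0, 7, 6, 1, 2, 8, 9, 3, 10, 11, 12]; 2 leaves entered; closest P4.

== RESULT ==
2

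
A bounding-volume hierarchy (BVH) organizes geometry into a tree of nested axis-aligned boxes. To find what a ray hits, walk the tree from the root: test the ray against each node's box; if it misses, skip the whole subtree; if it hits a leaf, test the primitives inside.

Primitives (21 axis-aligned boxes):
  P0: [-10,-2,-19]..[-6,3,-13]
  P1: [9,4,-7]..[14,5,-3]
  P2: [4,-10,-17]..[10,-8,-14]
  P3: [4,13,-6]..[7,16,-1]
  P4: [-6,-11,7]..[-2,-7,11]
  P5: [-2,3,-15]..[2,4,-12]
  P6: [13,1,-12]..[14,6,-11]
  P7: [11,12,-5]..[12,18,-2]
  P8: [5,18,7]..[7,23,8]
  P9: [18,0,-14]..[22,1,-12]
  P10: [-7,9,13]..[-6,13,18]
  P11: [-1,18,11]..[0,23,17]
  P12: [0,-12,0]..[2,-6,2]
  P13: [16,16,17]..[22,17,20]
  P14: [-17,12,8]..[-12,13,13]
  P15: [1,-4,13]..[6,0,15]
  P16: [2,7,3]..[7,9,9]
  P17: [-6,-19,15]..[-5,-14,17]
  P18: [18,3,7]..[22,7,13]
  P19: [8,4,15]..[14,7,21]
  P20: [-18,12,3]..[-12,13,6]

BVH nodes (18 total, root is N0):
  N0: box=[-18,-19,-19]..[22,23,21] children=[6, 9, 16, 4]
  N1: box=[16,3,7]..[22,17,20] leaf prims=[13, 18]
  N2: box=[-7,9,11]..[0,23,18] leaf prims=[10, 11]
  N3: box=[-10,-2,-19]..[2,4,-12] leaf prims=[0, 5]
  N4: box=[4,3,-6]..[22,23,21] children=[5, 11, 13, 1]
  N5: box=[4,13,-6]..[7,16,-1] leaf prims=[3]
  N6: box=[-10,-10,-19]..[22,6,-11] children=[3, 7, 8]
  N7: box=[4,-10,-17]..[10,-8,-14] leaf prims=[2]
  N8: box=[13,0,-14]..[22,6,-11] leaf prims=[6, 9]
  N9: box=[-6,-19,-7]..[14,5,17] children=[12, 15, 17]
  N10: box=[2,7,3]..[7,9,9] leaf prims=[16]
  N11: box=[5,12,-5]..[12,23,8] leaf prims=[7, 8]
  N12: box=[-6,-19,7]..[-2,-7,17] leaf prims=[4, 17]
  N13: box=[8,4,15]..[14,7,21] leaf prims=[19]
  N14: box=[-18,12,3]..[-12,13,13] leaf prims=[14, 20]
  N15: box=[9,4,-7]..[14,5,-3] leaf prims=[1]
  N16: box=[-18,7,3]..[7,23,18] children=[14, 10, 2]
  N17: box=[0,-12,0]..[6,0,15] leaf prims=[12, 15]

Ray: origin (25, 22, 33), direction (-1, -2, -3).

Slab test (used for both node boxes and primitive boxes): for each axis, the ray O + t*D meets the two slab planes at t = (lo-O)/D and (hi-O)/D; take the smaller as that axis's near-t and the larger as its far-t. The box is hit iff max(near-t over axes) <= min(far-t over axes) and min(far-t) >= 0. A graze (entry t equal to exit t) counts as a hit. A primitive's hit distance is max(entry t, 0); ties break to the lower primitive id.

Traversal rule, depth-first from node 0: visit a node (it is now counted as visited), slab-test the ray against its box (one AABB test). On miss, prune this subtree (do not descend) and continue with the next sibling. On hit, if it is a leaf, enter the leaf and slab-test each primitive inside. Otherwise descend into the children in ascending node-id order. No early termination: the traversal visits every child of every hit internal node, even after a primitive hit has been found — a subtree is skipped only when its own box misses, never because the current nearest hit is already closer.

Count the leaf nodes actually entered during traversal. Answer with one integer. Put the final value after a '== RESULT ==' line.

Traverse from the root:
N0 x:[3,43] y:[-1/2,41/2] z:[4,52/3] -> hit [4,52/3], descend [4, 6, 9, 16]
  N4 x:[3,21] y:[-1/2,19/2] z:[4,13] -> hit [4,19/2], descend [1, 5, 11, 13]
    N1 x:[3,9] y:[5/2,19/2] z:[13/3,26/3] -> hit [13/3,26/3] leaf, test {P13(miss), P18(miss)}
    N5 x:[18,21] y:[3,9/2] z:[34/3,13] -> miss, prune
    N11 x:[13,20] y:[-1/2,5] z:[25/3,38/3] -> miss, prune
    N13 x:[11,17] y:[15/2,9] z:[4,6] -> miss, prune
  N6 x:[3,35] y:[8,16] z:[44/3,52/3] -> hit [44/3,16], descend [3, 7, 8]
    N3 x:[23,35] y:[9,12] z:[15,52/3] -> miss, prune
    N7 x:[15,21] y:[15,16] z:[47/3,50/3] -> hit [47/3,16] leaf, test {P2@t=47/3}
    N8 x:[3,12] y:[8,11] z:[44/3,47/3] -> miss, prune
  N9 x:[11,31] y:[17/2,41/2] z:[16/3,40/3] -> hit [11,40/3], descend [12, 15, 17]
    N12 x:[27,31] y:[29/2,41/2] z:[16/3,26/3] -> miss, prune
    N15 x:[11,16] y:[17/2,9] z:[12,40/3] -> miss, prune
    N17 x:[19,25] y:[11,17] z:[6,11] -> miss, prune
  N16 x:[18,43] y:[-1/2,15/2] z:[5,10] -> miss, prune

Visited [0, 4, 1, 5, 11, 13, 6, 3, 7, 8, 9, 12, 15, 17, 16]. Tests: 15 box, 2 leaf. Nearest: P2.

== RESULT ==
2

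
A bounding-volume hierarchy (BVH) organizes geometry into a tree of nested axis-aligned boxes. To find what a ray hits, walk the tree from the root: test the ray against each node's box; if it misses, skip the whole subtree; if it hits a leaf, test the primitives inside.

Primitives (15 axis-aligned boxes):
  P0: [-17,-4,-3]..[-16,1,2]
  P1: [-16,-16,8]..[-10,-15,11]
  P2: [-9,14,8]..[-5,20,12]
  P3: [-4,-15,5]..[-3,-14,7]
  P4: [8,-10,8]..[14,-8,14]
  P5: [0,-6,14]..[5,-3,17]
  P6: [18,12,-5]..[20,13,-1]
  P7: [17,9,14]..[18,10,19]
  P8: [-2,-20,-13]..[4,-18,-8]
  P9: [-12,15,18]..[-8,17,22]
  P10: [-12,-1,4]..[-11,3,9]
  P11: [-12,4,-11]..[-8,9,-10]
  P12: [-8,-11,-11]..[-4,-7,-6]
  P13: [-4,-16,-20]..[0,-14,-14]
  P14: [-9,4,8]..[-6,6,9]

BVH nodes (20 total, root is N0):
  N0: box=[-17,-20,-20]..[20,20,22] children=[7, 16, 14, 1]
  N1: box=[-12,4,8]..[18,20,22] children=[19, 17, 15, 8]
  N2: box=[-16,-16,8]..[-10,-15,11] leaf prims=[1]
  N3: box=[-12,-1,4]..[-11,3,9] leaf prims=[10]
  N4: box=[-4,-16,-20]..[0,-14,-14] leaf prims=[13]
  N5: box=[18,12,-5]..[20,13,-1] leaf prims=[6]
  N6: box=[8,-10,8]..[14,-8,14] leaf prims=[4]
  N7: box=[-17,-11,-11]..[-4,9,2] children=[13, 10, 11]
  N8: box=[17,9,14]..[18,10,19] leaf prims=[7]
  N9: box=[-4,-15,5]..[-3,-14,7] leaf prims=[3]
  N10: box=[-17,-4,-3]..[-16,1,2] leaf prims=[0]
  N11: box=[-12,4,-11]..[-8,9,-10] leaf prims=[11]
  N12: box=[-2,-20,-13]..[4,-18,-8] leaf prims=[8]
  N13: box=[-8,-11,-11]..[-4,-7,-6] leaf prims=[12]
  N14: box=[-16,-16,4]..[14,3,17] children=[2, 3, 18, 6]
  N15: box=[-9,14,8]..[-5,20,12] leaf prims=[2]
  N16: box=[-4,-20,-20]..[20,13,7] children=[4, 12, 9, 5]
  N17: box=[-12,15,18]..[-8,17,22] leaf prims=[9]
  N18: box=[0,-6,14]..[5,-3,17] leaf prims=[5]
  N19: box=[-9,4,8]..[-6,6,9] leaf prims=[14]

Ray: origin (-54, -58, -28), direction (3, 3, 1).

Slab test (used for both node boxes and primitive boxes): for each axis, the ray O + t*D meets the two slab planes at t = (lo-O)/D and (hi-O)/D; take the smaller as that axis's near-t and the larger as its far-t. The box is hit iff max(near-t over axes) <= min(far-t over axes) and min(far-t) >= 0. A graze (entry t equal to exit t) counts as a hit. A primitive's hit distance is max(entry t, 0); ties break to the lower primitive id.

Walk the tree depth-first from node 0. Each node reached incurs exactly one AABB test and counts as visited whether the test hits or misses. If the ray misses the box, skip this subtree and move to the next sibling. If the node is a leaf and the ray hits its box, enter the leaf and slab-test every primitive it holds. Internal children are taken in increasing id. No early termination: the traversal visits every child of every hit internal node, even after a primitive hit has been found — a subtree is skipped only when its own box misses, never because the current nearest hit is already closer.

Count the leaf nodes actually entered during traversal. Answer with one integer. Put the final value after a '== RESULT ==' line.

Trace the traversal:
N0 x:[37/3,74/3] y:[38/3,26] z:[8,50] -> hit [38/3,74/3], descend [1, 7, 14, 16]
  N1 x:[14,24] y:[62/3,26] z:[36,50] -> miss, prune
  N7 x:[37/3,50/3] y:[47/3,67/3] z:[17,30] -> miss, prune
  N14 x:[38/3,68/3] y:[14,61/3] z:[32,45] -> miss, prune
  N16 x:[50/3,74/3] y:[38/3,71/3] z:[8,35] -> hit [50/3,71/3], descend [4, 5, 9, 12]
    N4 x:[50/3,18] y:[14,44/3] z:[8,14] -> miss, prune
    N5 x:[24,74/3] y:[70/3,71/3] z:[23,27] -> miss, prune
    N9 x:[50/3,17] y:[43/3,44/3] z:[33,35] -> miss, prune
    N12 x:[52/3,58/3] y:[38/3,40/3] z:[15,20] -> miss, prune

Summary -> nodes [0, 1, 7, 14, 16, 4, 5, 9, 12]; box-tests=9; leaf-entries=0; first=miss

== RESULT ==
0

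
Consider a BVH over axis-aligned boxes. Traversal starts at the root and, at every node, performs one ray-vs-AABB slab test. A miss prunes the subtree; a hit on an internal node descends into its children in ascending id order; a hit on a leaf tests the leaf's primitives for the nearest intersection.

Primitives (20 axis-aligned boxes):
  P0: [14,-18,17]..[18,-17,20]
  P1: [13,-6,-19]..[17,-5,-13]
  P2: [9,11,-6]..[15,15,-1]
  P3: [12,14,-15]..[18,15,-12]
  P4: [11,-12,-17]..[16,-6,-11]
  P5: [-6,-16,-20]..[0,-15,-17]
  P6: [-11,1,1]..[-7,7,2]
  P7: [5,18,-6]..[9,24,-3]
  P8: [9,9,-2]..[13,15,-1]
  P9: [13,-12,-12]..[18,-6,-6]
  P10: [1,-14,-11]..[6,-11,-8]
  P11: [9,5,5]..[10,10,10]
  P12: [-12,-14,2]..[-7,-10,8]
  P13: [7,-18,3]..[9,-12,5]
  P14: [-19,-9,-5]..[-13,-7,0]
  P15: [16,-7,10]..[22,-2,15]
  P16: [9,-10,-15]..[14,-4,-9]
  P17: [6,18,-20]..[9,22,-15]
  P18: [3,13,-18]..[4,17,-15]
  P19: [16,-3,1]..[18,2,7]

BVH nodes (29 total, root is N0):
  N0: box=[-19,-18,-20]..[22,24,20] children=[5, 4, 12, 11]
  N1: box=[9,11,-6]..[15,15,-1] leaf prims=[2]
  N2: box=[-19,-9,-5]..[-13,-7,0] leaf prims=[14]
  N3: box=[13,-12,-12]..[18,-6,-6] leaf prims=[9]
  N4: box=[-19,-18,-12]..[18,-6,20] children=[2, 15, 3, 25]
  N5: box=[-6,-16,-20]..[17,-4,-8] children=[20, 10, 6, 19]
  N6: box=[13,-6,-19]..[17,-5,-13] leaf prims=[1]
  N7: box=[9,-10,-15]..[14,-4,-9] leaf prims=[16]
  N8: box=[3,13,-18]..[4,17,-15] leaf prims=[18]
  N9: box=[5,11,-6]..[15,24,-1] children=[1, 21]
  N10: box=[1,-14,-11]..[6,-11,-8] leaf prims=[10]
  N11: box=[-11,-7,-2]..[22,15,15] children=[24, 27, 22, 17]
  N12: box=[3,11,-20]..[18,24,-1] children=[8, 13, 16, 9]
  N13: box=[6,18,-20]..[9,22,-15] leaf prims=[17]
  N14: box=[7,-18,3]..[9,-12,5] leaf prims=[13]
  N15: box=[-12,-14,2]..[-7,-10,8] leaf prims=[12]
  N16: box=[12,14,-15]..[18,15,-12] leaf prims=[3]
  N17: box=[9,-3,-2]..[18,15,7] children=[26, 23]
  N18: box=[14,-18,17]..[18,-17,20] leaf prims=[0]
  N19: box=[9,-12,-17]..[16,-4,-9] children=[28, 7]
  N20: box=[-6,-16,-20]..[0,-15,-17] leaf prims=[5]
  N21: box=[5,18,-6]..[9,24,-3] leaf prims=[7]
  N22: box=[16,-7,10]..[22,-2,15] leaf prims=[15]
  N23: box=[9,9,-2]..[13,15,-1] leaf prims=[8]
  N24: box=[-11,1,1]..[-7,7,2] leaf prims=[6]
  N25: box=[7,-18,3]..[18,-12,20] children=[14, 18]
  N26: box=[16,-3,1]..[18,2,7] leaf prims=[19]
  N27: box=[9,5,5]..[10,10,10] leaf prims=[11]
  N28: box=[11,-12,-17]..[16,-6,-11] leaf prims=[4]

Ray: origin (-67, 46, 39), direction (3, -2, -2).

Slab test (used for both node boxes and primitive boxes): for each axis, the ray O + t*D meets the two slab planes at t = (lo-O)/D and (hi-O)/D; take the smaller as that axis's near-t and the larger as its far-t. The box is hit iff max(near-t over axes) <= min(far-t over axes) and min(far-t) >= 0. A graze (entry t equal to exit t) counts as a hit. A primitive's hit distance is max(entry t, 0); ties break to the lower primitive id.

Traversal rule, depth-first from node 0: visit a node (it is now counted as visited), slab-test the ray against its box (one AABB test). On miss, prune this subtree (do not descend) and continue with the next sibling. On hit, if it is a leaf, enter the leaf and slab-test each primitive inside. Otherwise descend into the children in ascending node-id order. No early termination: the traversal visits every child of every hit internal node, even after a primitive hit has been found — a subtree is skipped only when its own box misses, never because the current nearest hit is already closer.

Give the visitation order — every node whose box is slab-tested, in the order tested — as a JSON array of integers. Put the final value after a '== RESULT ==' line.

Traverse from the root:
N0 x:[16,89/3] y:[11,32] z:[19/2,59/2] -> hit [16,59/2], descend [4, 5, 11, 12]
  N4 x:[16,85/3] y:[26,32] z:[19/2,51/2] -> miss, prune
  N5 x:[61/3,28] y:[25,31] z:[47/2,59/2] -> hit [25,28], descend [6, 10, 19, 20]
    N6 x:[80/3,28] y:[51/2,26] z:[26,29] -> miss, prune
    N10 x:[68/3,73/3] y:[57/2,30] z:[47/2,25] -> miss, prune
    N19 x:[76/3,83/3] y:[25,29] z:[24,28] -> hit [76/3,83/3], descend [7, 28]
      N7 x:[76/3,27] y:[25,28] z:[24,27] -> hit [76/3,27] leaf, test {P16@t=76/3}
      N28 x:[26,83/3] y:[26,29] z:[25,28] -> hit [26,83/3] leaf, test {P4@t=26}
    N20 x:[61/3,67/3] y:[61/2,31] z:[28,59/2] -> miss, prune
  N11 x:[56/3,89/3] y:[31/2,53/2] z:[12,41/2] -> hit [56/3,41/2], descend [17, 22, 24, 27]
    N17 x:[76/3,85/3] y:[31/2,49/2] z:[16,41/2] -> miss, prune
    N22 x:[83/3,89/3] y:[24,53/2] z:[12,29/2] -> miss, prune
    N24 x:[56/3,20] y:[39/2,45/2] z:[37/2,19] -> miss, prune
    N27 x:[76/3,77/3] y:[18,41/2] z:[29/2,17] -> miss, prune
  N12 x:[70/3,85/3] y:[11,35/2] z:[20,59/2] -> miss, prune

order=[0, 4, 5, 6, 10, 19, 7, 28, 20, 11, 17, 22, 24, 27, 12]  |boxes|=15  |leaves|=2  hit=P16

== RESULT ==
[0, 4, 5, 6, 10, 19, 7, 28, 20, 11, 17, 22, 24, 27, 12]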